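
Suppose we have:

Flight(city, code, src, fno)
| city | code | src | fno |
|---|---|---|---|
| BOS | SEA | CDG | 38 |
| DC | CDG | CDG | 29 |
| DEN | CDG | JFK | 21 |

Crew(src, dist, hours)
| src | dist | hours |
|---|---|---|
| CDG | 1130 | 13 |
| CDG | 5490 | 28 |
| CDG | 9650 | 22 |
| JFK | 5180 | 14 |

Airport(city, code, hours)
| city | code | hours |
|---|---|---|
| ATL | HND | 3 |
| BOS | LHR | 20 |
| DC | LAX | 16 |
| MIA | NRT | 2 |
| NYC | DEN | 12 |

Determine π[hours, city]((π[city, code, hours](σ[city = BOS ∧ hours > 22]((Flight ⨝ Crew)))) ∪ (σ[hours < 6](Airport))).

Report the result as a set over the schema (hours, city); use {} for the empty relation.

Joining Flight and Crew on src yields {(BOS, SEA, CDG, 38, 1130, 13), (BOS, SEA, CDG, 38, 5490, 28), (BOS, SEA, CDG, 38, 9650, 22), (DC, CDG, CDG, 29, 1130, 13), (DC, CDG, CDG, 29, 5490, 28), (DC, CDG, CDG, 29, 9650, 22), (DEN, CDG, JFK, 21, 5180, 14)}.
Selection city = BOS ∧ hours > 22: {(BOS, SEA, CDG, 38, 5490, 28)}
Keep only column(s) city, code, hours: {(BOS, SEA, 28)}
Selection hours < 6: {(ATL, HND, 3), (MIA, NRT, 2)}
Union: {(BOS, SEA, 28)} with {(ATL, HND, 3), (MIA, NRT, 2)} → {(ATL, HND, 3), (BOS, SEA, 28), (MIA, NRT, 2)}
Keep only column(s) hours, city: {(2, MIA), (28, BOS), (3, ATL)}

{(2, MIA), (28, BOS), (3, ATL)}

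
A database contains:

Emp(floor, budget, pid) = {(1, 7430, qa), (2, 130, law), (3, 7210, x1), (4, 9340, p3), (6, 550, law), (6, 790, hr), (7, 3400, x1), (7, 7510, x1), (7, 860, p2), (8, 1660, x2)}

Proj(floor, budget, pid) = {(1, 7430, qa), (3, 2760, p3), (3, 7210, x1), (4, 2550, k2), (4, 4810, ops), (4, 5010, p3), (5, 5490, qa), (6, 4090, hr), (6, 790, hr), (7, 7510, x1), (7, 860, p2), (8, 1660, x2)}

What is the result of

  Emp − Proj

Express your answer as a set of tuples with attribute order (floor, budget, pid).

{(2, 130, law), (4, 9340, p3), (6, 550, law), (7, 3400, x1)}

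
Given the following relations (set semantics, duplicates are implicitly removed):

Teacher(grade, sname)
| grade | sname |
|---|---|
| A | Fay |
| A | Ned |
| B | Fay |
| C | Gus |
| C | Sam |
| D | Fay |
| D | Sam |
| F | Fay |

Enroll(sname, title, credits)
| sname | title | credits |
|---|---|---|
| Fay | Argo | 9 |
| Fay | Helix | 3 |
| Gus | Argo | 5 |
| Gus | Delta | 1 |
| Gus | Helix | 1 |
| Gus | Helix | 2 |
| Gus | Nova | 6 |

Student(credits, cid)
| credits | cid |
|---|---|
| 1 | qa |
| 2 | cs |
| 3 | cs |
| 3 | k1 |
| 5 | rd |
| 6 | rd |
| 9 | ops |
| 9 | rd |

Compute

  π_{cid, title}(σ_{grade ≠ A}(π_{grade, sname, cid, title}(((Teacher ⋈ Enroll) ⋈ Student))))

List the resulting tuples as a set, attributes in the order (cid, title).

Natural join on sname: {(A, Fay, Argo, 9), (A, Fay, Helix, 3), (B, Fay, Argo, 9), (B, Fay, Helix, 3), (C, Gus, Argo, 5), (C, Gus, Delta, 1), (C, Gus, Helix, 1), (C, Gus, Helix, 2), (C, Gus, Nova, 6), (D, Fay, Argo, 9), (D, Fay, Helix, 3), (F, Fay, Argo, 9), (F, Fay, Helix, 3)}
Natural join on credits: {(A, Fay, Argo, 9, ops), (A, Fay, Argo, 9, rd), (A, Fay, Helix, 3, cs), (A, Fay, Helix, 3, k1), (B, Fay, Argo, 9, ops), (B, Fay, Argo, 9, rd), (B, Fay, Helix, 3, cs), (B, Fay, Helix, 3, k1), (C, Gus, Argo, 5, rd), (C, Gus, Delta, 1, qa), (C, Gus, Helix, 1, qa), (C, Gus, Helix, 2, cs), (C, Gus, Nova, 6, rd), (D, Fay, Argo, 9, ops), (D, Fay, Argo, 9, rd), (D, Fay, Helix, 3, cs), (D, Fay, Helix, 3, k1), (F, Fay, Argo, 9, ops), (F, Fay, Argo, 9, rd), (F, Fay, Helix, 3, cs), (F, Fay, Helix, 3, k1)}
π_{grade, sname, cid, title} gives {(A, Fay, cs, Helix), (A, Fay, k1, Helix), (A, Fay, ops, Argo), (A, Fay, rd, Argo), (B, Fay, cs, Helix), (B, Fay, k1, Helix), (B, Fay, ops, Argo), (B, Fay, rd, Argo), (C, Gus, cs, Helix), (C, Gus, qa, Delta), (C, Gus, qa, Helix), (C, Gus, rd, Argo), (C, Gus, rd, Nova), (D, Fay, cs, Helix), (D, Fay, k1, Helix), (D, Fay, ops, Argo), (D, Fay, rd, Argo), (F, Fay, cs, Helix), (F, Fay, k1, Helix), (F, Fay, ops, Argo), (F, Fay, rd, Argo)}.
Apply σ_{grade ≠ A}; surviving tuples: {(B, Fay, cs, Helix), (B, Fay, k1, Helix), (B, Fay, ops, Argo), (B, Fay, rd, Argo), (C, Gus, cs, Helix), (C, Gus, qa, Delta), (C, Gus, qa, Helix), (C, Gus, rd, Argo), (C, Gus, rd, Nova), (D, Fay, cs, Helix), (D, Fay, k1, Helix), (D, Fay, ops, Argo), (D, Fay, rd, Argo), (F, Fay, cs, Helix), (F, Fay, k1, Helix), (F, Fay, ops, Argo), (F, Fay, rd, Argo)}
π_{cid, title} gives {(cs, Helix), (k1, Helix), (ops, Argo), (qa, Delta), (qa, Helix), (rd, Argo), (rd, Nova)} (10 duplicate(s) eliminated).

{(cs, Helix), (k1, Helix), (ops, Argo), (qa, Delta), (qa, Helix), (rd, Argo), (rd, Nova)}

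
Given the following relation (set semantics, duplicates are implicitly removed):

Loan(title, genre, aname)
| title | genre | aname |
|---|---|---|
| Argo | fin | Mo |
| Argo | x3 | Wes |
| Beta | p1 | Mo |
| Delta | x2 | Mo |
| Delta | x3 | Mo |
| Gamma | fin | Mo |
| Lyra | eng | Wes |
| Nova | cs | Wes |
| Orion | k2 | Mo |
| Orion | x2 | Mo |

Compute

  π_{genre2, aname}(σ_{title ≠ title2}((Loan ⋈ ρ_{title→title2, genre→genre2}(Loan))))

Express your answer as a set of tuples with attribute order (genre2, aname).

{(cs, Wes), (eng, Wes), (fin, Mo), (k2, Mo), (p1, Mo), (x2, Mo), (x3, Mo), (x3, Wes)}

ρ[title→title2, genre→genre2]: schema becomes (title2, genre2, aname); tuples unchanged.
Loan ⋈ ρ_{title→title2, genre→genre2}(Loan) (natural join on aname): {(Argo, fin, Mo, Argo, fin), (Argo, fin, Mo, Beta, p1), (Argo, fin, Mo, Delta, x2), (Argo, fin, Mo, Delta, x3), (Argo, fin, Mo, Gamma, fin), (Argo, fin, Mo, Orion, k2), (Argo, fin, Mo, Orion, x2), (Argo, x3, Wes, Argo, x3), (Argo, x3, Wes, Lyra, eng), (Argo, x3, Wes, Nova, cs), (Beta, p1, Mo, Argo, fin), (Beta, p1, Mo, Beta, p1), (Beta, p1, Mo, Delta, x2), (Beta, p1, Mo, Delta, x3), (Beta, p1, Mo, Gamma, fin), (Beta, p1, Mo, Orion, k2), (Beta, p1, Mo, Orion, x2), (Delta, x2, Mo, Argo, fin), (Delta, x2, Mo, Beta, p1), (Delta, x2, Mo, Delta, x2), (Delta, x2, Mo, Delta, x3), (Delta, x2, Mo, Gamma, fin), (Delta, x2, Mo, Orion, k2), (Delta, x2, Mo, Orion, x2), (Delta, x3, Mo, Argo, fin), (Delta, x3, Mo, Beta, p1), (Delta, x3, Mo, Delta, x2), (Delta, x3, Mo, Delta, x3), (Delta, x3, Mo, Gamma, fin), (Delta, x3, Mo, Orion, k2), (Delta, x3, Mo, Orion, x2), (Gamma, fin, Mo, Argo, fin), (Gamma, fin, Mo, Beta, p1), (Gamma, fin, Mo, Delta, x2), (Gamma, fin, Mo, Delta, x3), (Gamma, fin, Mo, Gamma, fin), (Gamma, fin, Mo, Orion, k2), (Gamma, fin, Mo, Orion, x2), (Lyra, eng, Wes, Argo, x3), (Lyra, eng, Wes, Lyra, eng), (Lyra, eng, Wes, Nova, cs), (Nova, cs, Wes, Argo, x3), (Nova, cs, Wes, Lyra, eng), (Nova, cs, Wes, Nova, cs), (Orion, k2, Mo, Argo, fin), (Orion, k2, Mo, Beta, p1), (Orion, k2, Mo, Delta, x2), (Orion, k2, Mo, Delta, x3), (Orion, k2, Mo, Gamma, fin), (Orion, k2, Mo, Orion, k2), (Orion, k2, Mo, Orion, x2), (Orion, x2, Mo, Argo, fin), (Orion, x2, Mo, Beta, p1), (Orion, x2, Mo, Delta, x2), (Orion, x2, Mo, Delta, x3), (Orion, x2, Mo, Gamma, fin), (Orion, x2, Mo, Orion, k2), (Orion, x2, Mo, Orion, x2)}
σ[title ≠ title2]: keep tuples satisfying title ≠ title2 → {(Argo, fin, Mo, Beta, p1), (Argo, fin, Mo, Delta, x2), (Argo, fin, Mo, Delta, x3), (Argo, fin, Mo, Gamma, fin), (Argo, fin, Mo, Orion, k2), (Argo, fin, Mo, Orion, x2), (Argo, x3, Wes, Lyra, eng), (Argo, x3, Wes, Nova, cs), (Beta, p1, Mo, Argo, fin), (Beta, p1, Mo, Delta, x2), (Beta, p1, Mo, Delta, x3), (Beta, p1, Mo, Gamma, fin), (Beta, p1, Mo, Orion, k2), (Beta, p1, Mo, Orion, x2), (Delta, x2, Mo, Argo, fin), (Delta, x2, Mo, Beta, p1), (Delta, x2, Mo, Gamma, fin), (Delta, x2, Mo, Orion, k2), (Delta, x2, Mo, Orion, x2), (Delta, x3, Mo, Argo, fin), (Delta, x3, Mo, Beta, p1), (Delta, x3, Mo, Gamma, fin), (Delta, x3, Mo, Orion, k2), (Delta, x3, Mo, Orion, x2), (Gamma, fin, Mo, Argo, fin), (Gamma, fin, Mo, Beta, p1), (Gamma, fin, Mo, Delta, x2), (Gamma, fin, Mo, Delta, x3), (Gamma, fin, Mo, Orion, k2), (Gamma, fin, Mo, Orion, x2), (Lyra, eng, Wes, Argo, x3), (Lyra, eng, Wes, Nova, cs), (Nova, cs, Wes, Argo, x3), (Nova, cs, Wes, Lyra, eng), (Orion, k2, Mo, Argo, fin), (Orion, k2, Mo, Beta, p1), (Orion, k2, Mo, Delta, x2), (Orion, k2, Mo, Delta, x3), (Orion, k2, Mo, Gamma, fin), (Orion, x2, Mo, Argo, fin), (Orion, x2, Mo, Beta, p1), (Orion, x2, Mo, Delta, x2), (Orion, x2, Mo, Delta, x3), (Orion, x2, Mo, Gamma, fin)}
Projecting to genre2, aname (36 duplicate(s) eliminated): {(cs, Wes), (eng, Wes), (fin, Mo), (k2, Mo), (p1, Mo), (x2, Mo), (x3, Mo), (x3, Wes)}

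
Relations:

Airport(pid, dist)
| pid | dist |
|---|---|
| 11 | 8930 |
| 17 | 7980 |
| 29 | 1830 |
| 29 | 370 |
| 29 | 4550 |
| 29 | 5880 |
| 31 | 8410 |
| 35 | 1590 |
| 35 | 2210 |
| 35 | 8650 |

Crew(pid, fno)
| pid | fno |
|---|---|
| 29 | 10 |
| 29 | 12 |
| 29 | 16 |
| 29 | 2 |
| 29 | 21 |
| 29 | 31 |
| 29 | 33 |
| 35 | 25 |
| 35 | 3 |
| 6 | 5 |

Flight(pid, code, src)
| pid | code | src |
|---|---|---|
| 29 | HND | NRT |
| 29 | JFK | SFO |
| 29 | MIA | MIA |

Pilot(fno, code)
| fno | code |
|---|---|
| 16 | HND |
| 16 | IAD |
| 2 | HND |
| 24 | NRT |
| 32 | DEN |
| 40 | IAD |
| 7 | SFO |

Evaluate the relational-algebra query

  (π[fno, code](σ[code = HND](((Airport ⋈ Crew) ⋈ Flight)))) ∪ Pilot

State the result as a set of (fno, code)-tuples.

{(10, HND), (12, HND), (16, HND), (16, IAD), (2, HND), (21, HND), (24, NRT), (31, HND), (32, DEN), (33, HND), (40, IAD), (7, SFO)}

Airport ⋈ Crew (natural join on pid): {(29, 1830, 10), (29, 1830, 12), (29, 1830, 16), (29, 1830, 2), (29, 1830, 21), (29, 1830, 31), (29, 1830, 33), (29, 370, 10), (29, 370, 12), (29, 370, 16), (29, 370, 2), (29, 370, 21), (29, 370, 31), (29, 370, 33), (29, 4550, 10), (29, 4550, 12), (29, 4550, 16), (29, 4550, 2), (29, 4550, 21), (29, 4550, 31), (29, 4550, 33), (29, 5880, 10), (29, 5880, 12), (29, 5880, 16), (29, 5880, 2), (29, 5880, 21), (29, 5880, 31), (29, 5880, 33), (35, 1590, 25), (35, 1590, 3), (35, 2210, 25), (35, 2210, 3), (35, 8650, 25), (35, 8650, 3)}
(Airport ⋈ Crew) ⋈ Flight (natural join on pid): {(29, 1830, 10, HND, NRT), (29, 1830, 10, JFK, SFO), (29, 1830, 10, MIA, MIA), (29, 1830, 12, HND, NRT), (29, 1830, 12, JFK, SFO), (29, 1830, 12, MIA, MIA), (29, 1830, 16, HND, NRT), (29, 1830, 16, JFK, SFO), (29, 1830, 16, MIA, MIA), (29, 1830, 2, HND, NRT), (29, 1830, 2, JFK, SFO), (29, 1830, 2, MIA, MIA), (29, 1830, 21, HND, NRT), (29, 1830, 21, JFK, SFO), (29, 1830, 21, MIA, MIA), (29, 1830, 31, HND, NRT), (29, 1830, 31, JFK, SFO), (29, 1830, 31, MIA, MIA), (29, 1830, 33, HND, NRT), (29, 1830, 33, JFK, SFO), (29, 1830, 33, MIA, MIA), (29, 370, 10, HND, NRT), (29, 370, 10, JFK, SFO), (29, 370, 10, MIA, MIA), (29, 370, 12, HND, NRT), (29, 370, 12, JFK, SFO), (29, 370, 12, MIA, MIA), (29, 370, 16, HND, NRT), (29, 370, 16, JFK, SFO), (29, 370, 16, MIA, MIA), (29, 370, 2, HND, NRT), (29, 370, 2, JFK, SFO), (29, 370, 2, MIA, MIA), (29, 370, 21, HND, NRT), (29, 370, 21, JFK, SFO), (29, 370, 21, MIA, MIA), (29, 370, 31, HND, NRT), (29, 370, 31, JFK, SFO), (29, 370, 31, MIA, MIA), (29, 370, 33, HND, NRT), (29, 370, 33, JFK, SFO), (29, 370, 33, MIA, MIA), (29, 4550, 10, HND, NRT), (29, 4550, 10, JFK, SFO), (29, 4550, 10, MIA, MIA), (29, 4550, 12, HND, NRT), (29, 4550, 12, JFK, SFO), (29, 4550, 12, MIA, MIA), (29, 4550, 16, HND, NRT), (29, 4550, 16, JFK, SFO), (29, 4550, 16, MIA, MIA), (29, 4550, 2, HND, NRT), (29, 4550, 2, JFK, SFO), (29, 4550, 2, MIA, MIA), (29, 4550, 21, HND, NRT), (29, 4550, 21, JFK, SFO), (29, 4550, 21, MIA, MIA), (29, 4550, 31, HND, NRT), (29, 4550, 31, JFK, SFO), (29, 4550, 31, MIA, MIA), (29, 4550, 33, HND, NRT), (29, 4550, 33, JFK, SFO), (29, 4550, 33, MIA, MIA), (29, 5880, 10, HND, NRT), (29, 5880, 10, JFK, SFO), (29, 5880, 10, MIA, MIA), (29, 5880, 12, HND, NRT), (29, 5880, 12, JFK, SFO), (29, 5880, 12, MIA, MIA), (29, 5880, 16, HND, NRT), (29, 5880, 16, JFK, SFO), (29, 5880, 16, MIA, MIA), (29, 5880, 2, HND, NRT), (29, 5880, 2, JFK, SFO), (29, 5880, 2, MIA, MIA), (29, 5880, 21, HND, NRT), (29, 5880, 21, JFK, SFO), (29, 5880, 21, MIA, MIA), (29, 5880, 31, HND, NRT), (29, 5880, 31, JFK, SFO), (29, 5880, 31, MIA, MIA), (29, 5880, 33, HND, NRT), (29, 5880, 33, JFK, SFO), (29, 5880, 33, MIA, MIA)}
σ[code = HND]: keep tuples satisfying code = HND → {(29, 1830, 10, HND, NRT), (29, 1830, 12, HND, NRT), (29, 1830, 16, HND, NRT), (29, 1830, 2, HND, NRT), (29, 1830, 21, HND, NRT), (29, 1830, 31, HND, NRT), (29, 1830, 33, HND, NRT), (29, 370, 10, HND, NRT), (29, 370, 12, HND, NRT), (29, 370, 16, HND, NRT), (29, 370, 2, HND, NRT), (29, 370, 21, HND, NRT), (29, 370, 31, HND, NRT), (29, 370, 33, HND, NRT), (29, 4550, 10, HND, NRT), (29, 4550, 12, HND, NRT), (29, 4550, 16, HND, NRT), (29, 4550, 2, HND, NRT), (29, 4550, 21, HND, NRT), (29, 4550, 31, HND, NRT), (29, 4550, 33, HND, NRT), (29, 5880, 10, HND, NRT), (29, 5880, 12, HND, NRT), (29, 5880, 16, HND, NRT), (29, 5880, 2, HND, NRT), (29, 5880, 21, HND, NRT), (29, 5880, 31, HND, NRT), (29, 5880, 33, HND, NRT)}
π[fno, code]: project onto (fno, code) (21 duplicate(s) eliminated) → {(10, HND), (12, HND), (16, HND), (2, HND), (21, HND), (31, HND), (33, HND)}
Taking the union: {(10, HND), (12, HND), (16, HND), (16, IAD), (2, HND), (21, HND), (24, NRT), (31, HND), (32, DEN), (33, HND), (40, IAD), (7, SFO)}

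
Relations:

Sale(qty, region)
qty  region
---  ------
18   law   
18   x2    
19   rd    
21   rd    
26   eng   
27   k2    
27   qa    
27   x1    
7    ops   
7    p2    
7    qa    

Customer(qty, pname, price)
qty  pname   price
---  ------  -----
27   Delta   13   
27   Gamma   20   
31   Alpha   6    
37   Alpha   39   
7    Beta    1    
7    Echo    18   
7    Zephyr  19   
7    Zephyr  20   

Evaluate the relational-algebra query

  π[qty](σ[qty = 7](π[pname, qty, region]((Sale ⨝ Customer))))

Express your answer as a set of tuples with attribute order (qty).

{7}

Natural join on qty: {(27, k2, Delta, 13), (27, k2, Gamma, 20), (27, qa, Delta, 13), (27, qa, Gamma, 20), (27, x1, Delta, 13), (27, x1, Gamma, 20), (7, ops, Beta, 1), (7, ops, Echo, 18), (7, ops, Zephyr, 19), (7, ops, Zephyr, 20), (7, p2, Beta, 1), (7, p2, Echo, 18), (7, p2, Zephyr, 19), (7, p2, Zephyr, 20), (7, qa, Beta, 1), (7, qa, Echo, 18), (7, qa, Zephyr, 19), (7, qa, Zephyr, 20)}
Keep only column(s) pname, qty, region (3 duplicate(s) eliminated): {(Beta, 7, ops), (Beta, 7, p2), (Beta, 7, qa), (Delta, 27, k2), (Delta, 27, qa), (Delta, 27, x1), (Echo, 7, ops), (Echo, 7, p2), (Echo, 7, qa), (Gamma, 27, k2), (Gamma, 27, qa), (Gamma, 27, x1), (Zephyr, 7, ops), (Zephyr, 7, p2), (Zephyr, 7, qa)}
Selection qty = 7: {(Beta, 7, ops), (Beta, 7, p2), (Beta, 7, qa), (Echo, 7, ops), (Echo, 7, p2), (Echo, 7, qa), (Zephyr, 7, ops), (Zephyr, 7, p2), (Zephyr, 7, qa)}
Keep only column(s) qty (8 duplicate(s) eliminated): {7}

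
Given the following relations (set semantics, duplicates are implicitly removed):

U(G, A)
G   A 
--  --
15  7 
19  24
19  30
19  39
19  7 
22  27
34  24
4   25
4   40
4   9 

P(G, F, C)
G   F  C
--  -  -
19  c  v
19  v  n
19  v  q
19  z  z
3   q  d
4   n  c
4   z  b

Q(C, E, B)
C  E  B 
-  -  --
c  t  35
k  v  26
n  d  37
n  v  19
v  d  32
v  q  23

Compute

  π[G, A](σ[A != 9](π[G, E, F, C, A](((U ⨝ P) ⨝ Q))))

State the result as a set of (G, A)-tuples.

Natural join on G: {(19, 24, c, v), (19, 24, v, n), (19, 24, v, q), (19, 24, z, z), (19, 30, c, v), (19, 30, v, n), (19, 30, v, q), (19, 30, z, z), (19, 39, c, v), (19, 39, v, n), (19, 39, v, q), (19, 39, z, z), (19, 7, c, v), (19, 7, v, n), (19, 7, v, q), (19, 7, z, z), (4, 25, n, c), (4, 25, z, b), (4, 40, n, c), (4, 40, z, b), (4, 9, n, c), (4, 9, z, b)}
Natural join on C: {(19, 24, c, v, d, 32), (19, 24, c, v, q, 23), (19, 24, v, n, d, 37), (19, 24, v, n, v, 19), (19, 30, c, v, d, 32), (19, 30, c, v, q, 23), (19, 30, v, n, d, 37), (19, 30, v, n, v, 19), (19, 39, c, v, d, 32), (19, 39, c, v, q, 23), (19, 39, v, n, d, 37), (19, 39, v, n, v, 19), (19, 7, c, v, d, 32), (19, 7, c, v, q, 23), (19, 7, v, n, d, 37), (19, 7, v, n, v, 19), (4, 25, n, c, t, 35), (4, 40, n, c, t, 35), (4, 9, n, c, t, 35)}
Projecting to G, E, F, C, A: {(19, d, c, v, 24), (19, d, c, v, 30), (19, d, c, v, 39), (19, d, c, v, 7), (19, d, v, n, 24), (19, d, v, n, 30), (19, d, v, n, 39), (19, d, v, n, 7), (19, q, c, v, 24), (19, q, c, v, 30), (19, q, c, v, 39), (19, q, c, v, 7), (19, v, v, n, 24), (19, v, v, n, 30), (19, v, v, n, 39), (19, v, v, n, 7), (4, t, n, c, 25), (4, t, n, c, 40), (4, t, n, c, 9)}
σ[A != 9]: keep tuples satisfying A != 9 → {(19, d, c, v, 24), (19, d, c, v, 30), (19, d, c, v, 39), (19, d, c, v, 7), (19, d, v, n, 24), (19, d, v, n, 30), (19, d, v, n, 39), (19, d, v, n, 7), (19, q, c, v, 24), (19, q, c, v, 30), (19, q, c, v, 39), (19, q, c, v, 7), (19, v, v, n, 24), (19, v, v, n, 30), (19, v, v, n, 39), (19, v, v, n, 7), (4, t, n, c, 25), (4, t, n, c, 40)}
Projecting to G, A (12 duplicate(s) eliminated): {(19, 24), (19, 30), (19, 39), (19, 7), (4, 25), (4, 40)}

{(19, 24), (19, 30), (19, 39), (19, 7), (4, 25), (4, 40)}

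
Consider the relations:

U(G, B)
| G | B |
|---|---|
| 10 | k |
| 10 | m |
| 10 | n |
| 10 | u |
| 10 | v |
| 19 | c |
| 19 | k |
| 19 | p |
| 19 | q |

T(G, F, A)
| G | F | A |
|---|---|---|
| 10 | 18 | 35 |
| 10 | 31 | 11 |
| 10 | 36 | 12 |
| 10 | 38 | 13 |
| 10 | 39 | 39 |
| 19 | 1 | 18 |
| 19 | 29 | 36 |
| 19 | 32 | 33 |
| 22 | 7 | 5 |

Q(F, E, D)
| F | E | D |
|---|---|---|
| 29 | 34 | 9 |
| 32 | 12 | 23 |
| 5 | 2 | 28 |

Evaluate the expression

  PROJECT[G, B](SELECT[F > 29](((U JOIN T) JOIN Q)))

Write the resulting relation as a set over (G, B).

Joining U and T on G yields {(10, k, 18, 35), (10, k, 31, 11), (10, k, 36, 12), (10, k, 38, 13), (10, k, 39, 39), (10, m, 18, 35), (10, m, 31, 11), (10, m, 36, 12), (10, m, 38, 13), (10, m, 39, 39), (10, n, 18, 35), (10, n, 31, 11), (10, n, 36, 12), (10, n, 38, 13), (10, n, 39, 39), (10, u, 18, 35), (10, u, 31, 11), (10, u, 36, 12), (10, u, 38, 13), (10, u, 39, 39), (10, v, 18, 35), (10, v, 31, 11), (10, v, 36, 12), (10, v, 38, 13), (10, v, 39, 39), (19, c, 1, 18), (19, c, 29, 36), (19, c, 32, 33), (19, k, 1, 18), (19, k, 29, 36), (19, k, 32, 33), (19, p, 1, 18), (19, p, 29, 36), (19, p, 32, 33), (19, q, 1, 18), (19, q, 29, 36), (19, q, 32, 33)}.
Joining (U JOIN T) and Q on F yields {(19, c, 29, 36, 34, 9), (19, c, 32, 33, 12, 23), (19, k, 29, 36, 34, 9), (19, k, 32, 33, 12, 23), (19, p, 29, 36, 34, 9), (19, p, 32, 33, 12, 23), (19, q, 29, 36, 34, 9), (19, q, 32, 33, 12, 23)}.
Selection F > 29: {(19, c, 32, 33, 12, 23), (19, k, 32, 33, 12, 23), (19, p, 32, 33, 12, 23), (19, q, 32, 33, 12, 23)}
Keep only column(s) G, B: {(19, c), (19, k), (19, p), (19, q)}

{(19, c), (19, k), (19, p), (19, q)}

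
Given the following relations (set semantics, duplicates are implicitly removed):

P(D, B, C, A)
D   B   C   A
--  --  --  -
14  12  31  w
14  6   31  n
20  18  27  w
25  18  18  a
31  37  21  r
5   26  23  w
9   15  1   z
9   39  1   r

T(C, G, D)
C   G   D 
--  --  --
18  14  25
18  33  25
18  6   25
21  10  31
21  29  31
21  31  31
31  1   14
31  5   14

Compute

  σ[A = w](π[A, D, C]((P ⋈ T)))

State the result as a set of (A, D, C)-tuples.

Joining P and T on D, C yields {(14, 12, 31, w, 1), (14, 12, 31, w, 5), (14, 6, 31, n, 1), (14, 6, 31, n, 5), (25, 18, 18, a, 14), (25, 18, 18, a, 33), (25, 18, 18, a, 6), (31, 37, 21, r, 10), (31, 37, 21, r, 29), (31, 37, 21, r, 31)}.
Keep only column(s) A, D, C (6 duplicate(s) eliminated): {(a, 25, 18), (n, 14, 31), (r, 31, 21), (w, 14, 31)}
σ[A = w]: keep tuples satisfying A = w → {(w, 14, 31)}

{(w, 14, 31)}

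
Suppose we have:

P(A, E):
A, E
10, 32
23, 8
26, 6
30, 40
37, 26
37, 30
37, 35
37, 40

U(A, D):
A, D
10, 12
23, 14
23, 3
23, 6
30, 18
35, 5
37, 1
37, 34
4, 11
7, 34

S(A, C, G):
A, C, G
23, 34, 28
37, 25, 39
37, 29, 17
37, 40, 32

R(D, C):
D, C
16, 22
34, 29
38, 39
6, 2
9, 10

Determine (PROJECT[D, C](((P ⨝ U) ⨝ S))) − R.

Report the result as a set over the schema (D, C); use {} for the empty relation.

{(1, 25), (1, 29), (1, 40), (14, 34), (3, 34), (34, 25), (34, 40), (6, 34)}

Joining P and U on A yields {(10, 32, 12), (23, 8, 14), (23, 8, 3), (23, 8, 6), (30, 40, 18), (37, 26, 1), (37, 26, 34), (37, 30, 1), (37, 30, 34), (37, 35, 1), (37, 35, 34), (37, 40, 1), (37, 40, 34)}.
Joining (P ⨝ U) and S on A yields {(23, 8, 14, 34, 28), (23, 8, 3, 34, 28), (23, 8, 6, 34, 28), (37, 26, 1, 25, 39), (37, 26, 1, 29, 17), (37, 26, 1, 40, 32), (37, 26, 34, 25, 39), (37, 26, 34, 29, 17), (37, 26, 34, 40, 32), (37, 30, 1, 25, 39), (37, 30, 1, 29, 17), (37, 30, 1, 40, 32), (37, 30, 34, 25, 39), (37, 30, 34, 29, 17), (37, 30, 34, 40, 32), (37, 35, 1, 25, 39), (37, 35, 1, 29, 17), (37, 35, 1, 40, 32), (37, 35, 34, 25, 39), (37, 35, 34, 29, 17), (37, 35, 34, 40, 32), (37, 40, 1, 25, 39), (37, 40, 1, 29, 17), (37, 40, 1, 40, 32), (37, 40, 34, 25, 39), (37, 40, 34, 29, 17), (37, 40, 34, 40, 32)}.
Projecting to D, C (18 duplicate(s) eliminated): {(1, 25), (1, 29), (1, 40), (14, 34), (3, 34), (34, 25), (34, 29), (34, 40), (6, 34)}
Taking the difference: {(1, 25), (1, 29), (1, 40), (14, 34), (3, 34), (34, 25), (34, 40), (6, 34)}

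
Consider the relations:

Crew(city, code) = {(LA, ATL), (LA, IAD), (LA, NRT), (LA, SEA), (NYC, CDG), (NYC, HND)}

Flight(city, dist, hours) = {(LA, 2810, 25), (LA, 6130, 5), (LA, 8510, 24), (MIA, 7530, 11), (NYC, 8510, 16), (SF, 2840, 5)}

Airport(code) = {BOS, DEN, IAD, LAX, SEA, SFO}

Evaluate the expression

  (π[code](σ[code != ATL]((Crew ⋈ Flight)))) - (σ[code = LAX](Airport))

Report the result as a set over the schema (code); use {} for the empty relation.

Crew ⋈ Flight (natural join on city): {(LA, ATL, 2810, 25), (LA, ATL, 6130, 5), (LA, ATL, 8510, 24), (LA, IAD, 2810, 25), (LA, IAD, 6130, 5), (LA, IAD, 8510, 24), (LA, NRT, 2810, 25), (LA, NRT, 6130, 5), (LA, NRT, 8510, 24), (LA, SEA, 2810, 25), (LA, SEA, 6130, 5), (LA, SEA, 8510, 24), (NYC, CDG, 8510, 16), (NYC, HND, 8510, 16)}
σ[code != ATL]: keep tuples satisfying code != ATL → {(LA, IAD, 2810, 25), (LA, IAD, 6130, 5), (LA, IAD, 8510, 24), (LA, NRT, 2810, 25), (LA, NRT, 6130, 5), (LA, NRT, 8510, 24), (LA, SEA, 2810, 25), (LA, SEA, 6130, 5), (LA, SEA, 8510, 24), (NYC, CDG, 8510, 16), (NYC, HND, 8510, 16)}
Projecting to code (6 duplicate(s) eliminated): {CDG, HND, IAD, NRT, SEA}
σ[code = LAX]: keep tuples satisfying code = LAX → {LAX}
Difference: {CDG, HND, IAD, NRT, SEA} with {LAX} → {CDG, HND, IAD, NRT, SEA}

{CDG, HND, IAD, NRT, SEA}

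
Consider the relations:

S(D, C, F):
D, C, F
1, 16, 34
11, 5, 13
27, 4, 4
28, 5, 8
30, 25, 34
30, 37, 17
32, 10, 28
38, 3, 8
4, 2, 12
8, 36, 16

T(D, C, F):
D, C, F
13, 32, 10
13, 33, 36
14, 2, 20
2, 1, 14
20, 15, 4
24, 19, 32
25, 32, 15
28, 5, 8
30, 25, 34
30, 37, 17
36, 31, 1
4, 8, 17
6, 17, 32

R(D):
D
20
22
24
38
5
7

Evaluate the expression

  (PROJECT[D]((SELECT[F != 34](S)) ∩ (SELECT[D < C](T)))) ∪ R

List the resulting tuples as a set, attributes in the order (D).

σ[F != 34]: keep tuples satisfying F != 34 → {(11, 5, 13), (27, 4, 4), (28, 5, 8), (30, 37, 17), (32, 10, 28), (38, 3, 8), (4, 2, 12), (8, 36, 16)}
σ[D < C]: keep tuples satisfying D < C → {(13, 32, 10), (13, 33, 36), (25, 32, 15), (30, 37, 17), (4, 8, 17), (6, 17, 32)}
Taking the intersection: {(30, 37, 17)}
π_{D} gives {30}.
Taking the union: {20, 22, 24, 30, 38, 5, 7}

{20, 22, 24, 30, 38, 5, 7}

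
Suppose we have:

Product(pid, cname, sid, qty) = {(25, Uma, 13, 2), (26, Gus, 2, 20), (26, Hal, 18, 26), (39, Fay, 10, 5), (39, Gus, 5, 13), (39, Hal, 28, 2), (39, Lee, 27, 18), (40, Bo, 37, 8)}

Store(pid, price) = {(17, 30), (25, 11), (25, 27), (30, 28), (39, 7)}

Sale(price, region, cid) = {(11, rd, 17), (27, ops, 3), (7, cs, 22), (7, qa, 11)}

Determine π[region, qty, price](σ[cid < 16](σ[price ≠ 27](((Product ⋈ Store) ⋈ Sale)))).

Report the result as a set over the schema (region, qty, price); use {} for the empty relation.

{(qa, 13, 7), (qa, 18, 7), (qa, 2, 7), (qa, 5, 7)}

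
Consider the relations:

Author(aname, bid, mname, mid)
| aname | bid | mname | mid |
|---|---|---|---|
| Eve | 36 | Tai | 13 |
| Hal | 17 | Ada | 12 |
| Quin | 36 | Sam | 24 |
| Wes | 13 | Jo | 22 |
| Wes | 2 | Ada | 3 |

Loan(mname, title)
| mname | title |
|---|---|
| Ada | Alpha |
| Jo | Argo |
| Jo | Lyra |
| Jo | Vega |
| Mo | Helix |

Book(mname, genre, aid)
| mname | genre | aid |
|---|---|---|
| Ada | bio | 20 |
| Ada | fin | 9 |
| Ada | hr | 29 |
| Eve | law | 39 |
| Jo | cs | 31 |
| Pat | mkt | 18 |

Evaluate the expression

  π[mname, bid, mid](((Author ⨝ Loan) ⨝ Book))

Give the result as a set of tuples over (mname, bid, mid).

{(Ada, 17, 12), (Ada, 2, 3), (Jo, 13, 22)}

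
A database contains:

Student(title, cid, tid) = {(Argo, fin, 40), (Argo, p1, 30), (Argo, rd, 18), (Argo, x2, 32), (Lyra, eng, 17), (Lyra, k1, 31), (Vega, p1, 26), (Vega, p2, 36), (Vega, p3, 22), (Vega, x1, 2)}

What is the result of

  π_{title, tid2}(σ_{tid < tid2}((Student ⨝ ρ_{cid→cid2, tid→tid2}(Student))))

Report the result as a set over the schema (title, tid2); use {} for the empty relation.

{(Argo, 30), (Argo, 32), (Argo, 40), (Lyra, 31), (Vega, 22), (Vega, 26), (Vega, 36)}

ρ[cid→cid2, tid→tid2]: schema becomes (title, cid2, tid2); tuples unchanged.
Natural join on title: {(Argo, fin, 40, fin, 40), (Argo, fin, 40, p1, 30), (Argo, fin, 40, rd, 18), (Argo, fin, 40, x2, 32), (Argo, p1, 30, fin, 40), (Argo, p1, 30, p1, 30), (Argo, p1, 30, rd, 18), (Argo, p1, 30, x2, 32), (Argo, rd, 18, fin, 40), (Argo, rd, 18, p1, 30), (Argo, rd, 18, rd, 18), (Argo, rd, 18, x2, 32), (Argo, x2, 32, fin, 40), (Argo, x2, 32, p1, 30), (Argo, x2, 32, rd, 18), (Argo, x2, 32, x2, 32), (Lyra, eng, 17, eng, 17), (Lyra, eng, 17, k1, 31), (Lyra, k1, 31, eng, 17), (Lyra, k1, 31, k1, 31), (Vega, p1, 26, p1, 26), (Vega, p1, 26, p2, 36), (Vega, p1, 26, p3, 22), (Vega, p1, 26, x1, 2), (Vega, p2, 36, p1, 26), (Vega, p2, 36, p2, 36), (Vega, p2, 36, p3, 22), (Vega, p2, 36, x1, 2), (Vega, p3, 22, p1, 26), (Vega, p3, 22, p2, 36), (Vega, p3, 22, p3, 22), (Vega, p3, 22, x1, 2), (Vega, x1, 2, p1, 26), (Vega, x1, 2, p2, 36), (Vega, x1, 2, p3, 22), (Vega, x1, 2, x1, 2)}
Selection tid < tid2: {(Argo, p1, 30, fin, 40), (Argo, p1, 30, x2, 32), (Argo, rd, 18, fin, 40), (Argo, rd, 18, p1, 30), (Argo, rd, 18, x2, 32), (Argo, x2, 32, fin, 40), (Lyra, eng, 17, k1, 31), (Vega, p1, 26, p2, 36), (Vega, p3, 22, p1, 26), (Vega, p3, 22, p2, 36), (Vega, x1, 2, p1, 26), (Vega, x1, 2, p2, 36), (Vega, x1, 2, p3, 22)}
Keep only column(s) title, tid2 (6 duplicate(s) eliminated): {(Argo, 30), (Argo, 32), (Argo, 40), (Lyra, 31), (Vega, 22), (Vega, 26), (Vega, 36)}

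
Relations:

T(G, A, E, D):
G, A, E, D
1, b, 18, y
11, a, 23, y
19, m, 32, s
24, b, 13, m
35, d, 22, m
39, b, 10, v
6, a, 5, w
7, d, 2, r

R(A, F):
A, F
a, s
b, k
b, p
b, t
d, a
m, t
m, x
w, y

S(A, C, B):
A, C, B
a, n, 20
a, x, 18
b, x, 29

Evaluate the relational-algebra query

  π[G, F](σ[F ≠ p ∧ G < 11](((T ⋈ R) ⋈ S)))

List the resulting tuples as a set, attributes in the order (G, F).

{(1, k), (1, t), (6, s)}

Joining T and R on A yields {(1, b, 18, y, k), (1, b, 18, y, p), (1, b, 18, y, t), (11, a, 23, y, s), (19, m, 32, s, t), (19, m, 32, s, x), (24, b, 13, m, k), (24, b, 13, m, p), (24, b, 13, m, t), (35, d, 22, m, a), (39, b, 10, v, k), (39, b, 10, v, p), (39, b, 10, v, t), (6, a, 5, w, s), (7, d, 2, r, a)}.
Joining (T ⋈ R) and S on A yields {(1, b, 18, y, k, x, 29), (1, b, 18, y, p, x, 29), (1, b, 18, y, t, x, 29), (11, a, 23, y, s, n, 20), (11, a, 23, y, s, x, 18), (24, b, 13, m, k, x, 29), (24, b, 13, m, p, x, 29), (24, b, 13, m, t, x, 29), (39, b, 10, v, k, x, 29), (39, b, 10, v, p, x, 29), (39, b, 10, v, t, x, 29), (6, a, 5, w, s, n, 20), (6, a, 5, w, s, x, 18)}.
σ[F ≠ p ∧ G < 11]: keep tuples satisfying F ≠ p ∧ G < 11 → {(1, b, 18, y, k, x, 29), (1, b, 18, y, t, x, 29), (6, a, 5, w, s, n, 20), (6, a, 5, w, s, x, 18)}
π_{G, F} gives {(1, k), (1, t), (6, s)} (1 duplicate(s) eliminated).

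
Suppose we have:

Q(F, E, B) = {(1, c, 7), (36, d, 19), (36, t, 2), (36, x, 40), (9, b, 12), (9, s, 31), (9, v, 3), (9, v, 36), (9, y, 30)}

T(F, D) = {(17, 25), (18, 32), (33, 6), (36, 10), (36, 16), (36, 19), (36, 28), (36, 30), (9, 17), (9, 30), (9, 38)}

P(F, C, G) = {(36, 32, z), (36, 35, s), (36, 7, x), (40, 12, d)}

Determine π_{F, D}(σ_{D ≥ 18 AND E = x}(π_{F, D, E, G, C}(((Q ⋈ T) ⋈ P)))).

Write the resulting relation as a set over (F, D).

{(36, 19), (36, 28), (36, 30)}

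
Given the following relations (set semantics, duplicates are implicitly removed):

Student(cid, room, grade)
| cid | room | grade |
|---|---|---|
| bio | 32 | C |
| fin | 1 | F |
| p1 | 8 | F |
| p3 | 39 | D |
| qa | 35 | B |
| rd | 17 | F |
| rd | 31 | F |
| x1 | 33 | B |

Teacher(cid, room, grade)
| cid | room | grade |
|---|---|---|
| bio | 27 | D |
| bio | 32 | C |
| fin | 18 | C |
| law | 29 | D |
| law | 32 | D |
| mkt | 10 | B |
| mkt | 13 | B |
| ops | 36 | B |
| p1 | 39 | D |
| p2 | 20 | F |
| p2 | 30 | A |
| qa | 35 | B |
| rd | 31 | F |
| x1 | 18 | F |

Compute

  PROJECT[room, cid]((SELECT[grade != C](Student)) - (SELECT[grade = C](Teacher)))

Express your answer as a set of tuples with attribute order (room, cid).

{(1, fin), (17, rd), (31, rd), (33, x1), (35, qa), (39, p3), (8, p1)}

σ[grade != C]: keep tuples satisfying grade != C → {(fin, 1, F), (p1, 8, F), (p3, 39, D), (qa, 35, B), (rd, 17, F), (rd, 31, F), (x1, 33, B)}
σ[grade = C]: keep tuples satisfying grade = C → {(bio, 32, C), (fin, 18, C)}
Set difference of the two operands is {(fin, 1, F), (p1, 8, F), (p3, 39, D), (qa, 35, B), (rd, 17, F), (rd, 31, F), (x1, 33, B)}.
Keep only column(s) room, cid: {(1, fin), (17, rd), (31, rd), (33, x1), (35, qa), (39, p3), (8, p1)}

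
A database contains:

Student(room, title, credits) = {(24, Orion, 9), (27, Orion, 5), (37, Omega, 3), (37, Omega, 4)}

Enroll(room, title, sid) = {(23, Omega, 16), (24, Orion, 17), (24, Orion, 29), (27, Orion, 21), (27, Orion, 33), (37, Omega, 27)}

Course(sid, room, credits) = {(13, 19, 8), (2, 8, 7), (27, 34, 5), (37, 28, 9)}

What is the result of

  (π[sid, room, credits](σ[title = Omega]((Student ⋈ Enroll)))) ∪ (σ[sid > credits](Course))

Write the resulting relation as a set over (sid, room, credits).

{(13, 19, 8), (27, 34, 5), (27, 37, 3), (27, 37, 4), (37, 28, 9)}

Student ⋈ Enroll (natural join on room, title): {(24, Orion, 9, 17), (24, Orion, 9, 29), (27, Orion, 5, 21), (27, Orion, 5, 33), (37, Omega, 3, 27), (37, Omega, 4, 27)}
Apply σ_{title = Omega}; surviving tuples: {(37, Omega, 3, 27), (37, Omega, 4, 27)}
π[sid, room, credits]: project onto (sid, room, credits) → {(27, 37, 3), (27, 37, 4)}
Apply σ_{sid > credits}; surviving tuples: {(13, 19, 8), (27, 34, 5), (37, 28, 9)}
Set union of the two operands is {(13, 19, 8), (27, 34, 5), (27, 37, 3), (27, 37, 4), (37, 28, 9)}.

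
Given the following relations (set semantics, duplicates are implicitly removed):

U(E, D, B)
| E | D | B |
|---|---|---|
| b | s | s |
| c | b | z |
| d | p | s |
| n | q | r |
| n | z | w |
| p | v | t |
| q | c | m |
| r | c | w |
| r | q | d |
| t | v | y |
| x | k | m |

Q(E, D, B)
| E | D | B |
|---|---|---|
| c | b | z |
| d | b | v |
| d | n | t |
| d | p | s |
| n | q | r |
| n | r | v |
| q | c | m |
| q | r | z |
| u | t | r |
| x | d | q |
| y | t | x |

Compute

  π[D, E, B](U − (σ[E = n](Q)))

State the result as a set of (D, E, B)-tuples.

Filtering on E = n leaves {(n, q, r), (n, r, v)}.
Taking the difference: {(b, s, s), (c, b, z), (d, p, s), (n, z, w), (p, v, t), (q, c, m), (r, c, w), (r, q, d), (t, v, y), (x, k, m)}
Keep only column(s) D, E, B: {(b, c, z), (c, q, m), (c, r, w), (k, x, m), (p, d, s), (q, r, d), (s, b, s), (v, p, t), (v, t, y), (z, n, w)}

{(b, c, z), (c, q, m), (c, r, w), (k, x, m), (p, d, s), (q, r, d), (s, b, s), (v, p, t), (v, t, y), (z, n, w)}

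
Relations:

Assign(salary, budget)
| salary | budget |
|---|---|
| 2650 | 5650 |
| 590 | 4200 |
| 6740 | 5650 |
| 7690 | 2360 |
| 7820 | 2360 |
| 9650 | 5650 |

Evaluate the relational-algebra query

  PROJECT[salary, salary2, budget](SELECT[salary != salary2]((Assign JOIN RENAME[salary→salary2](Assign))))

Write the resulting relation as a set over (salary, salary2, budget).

ρ[salary→salary2]: schema becomes (salary2, budget); tuples unchanged.
Natural join on budget: {(2650, 5650, 2650), (2650, 5650, 6740), (2650, 5650, 9650), (590, 4200, 590), (6740, 5650, 2650), (6740, 5650, 6740), (6740, 5650, 9650), (7690, 2360, 7690), (7690, 2360, 7820), (7820, 2360, 7690), (7820, 2360, 7820), (9650, 5650, 2650), (9650, 5650, 6740), (9650, 5650, 9650)}
σ[salary != salary2]: keep tuples satisfying salary != salary2 → {(2650, 5650, 6740), (2650, 5650, 9650), (6740, 5650, 2650), (6740, 5650, 9650), (7690, 2360, 7820), (7820, 2360, 7690), (9650, 5650, 2650), (9650, 5650, 6740)}
Projecting to salary, salary2, budget: {(2650, 6740, 5650), (2650, 9650, 5650), (6740, 2650, 5650), (6740, 9650, 5650), (7690, 7820, 2360), (7820, 7690, 2360), (9650, 2650, 5650), (9650, 6740, 5650)}

{(2650, 6740, 5650), (2650, 9650, 5650), (6740, 2650, 5650), (6740, 9650, 5650), (7690, 7820, 2360), (7820, 7690, 2360), (9650, 2650, 5650), (9650, 6740, 5650)}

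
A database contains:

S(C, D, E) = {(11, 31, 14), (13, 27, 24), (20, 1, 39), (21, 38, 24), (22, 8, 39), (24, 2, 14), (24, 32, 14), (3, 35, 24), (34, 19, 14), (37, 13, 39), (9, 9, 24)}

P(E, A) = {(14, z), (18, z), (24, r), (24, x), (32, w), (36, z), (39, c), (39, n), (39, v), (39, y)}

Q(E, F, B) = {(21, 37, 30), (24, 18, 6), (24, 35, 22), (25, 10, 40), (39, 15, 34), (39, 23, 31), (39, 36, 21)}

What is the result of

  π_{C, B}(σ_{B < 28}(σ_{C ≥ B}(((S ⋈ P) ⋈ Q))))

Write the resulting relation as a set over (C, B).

{(13, 6), (21, 6), (22, 21), (37, 21), (9, 6)}

S ⋈ P (natural join on E): {(11, 31, 14, z), (13, 27, 24, r), (13, 27, 24, x), (20, 1, 39, c), (20, 1, 39, n), (20, 1, 39, v), (20, 1, 39, y), (21, 38, 24, r), (21, 38, 24, x), (22, 8, 39, c), (22, 8, 39, n), (22, 8, 39, v), (22, 8, 39, y), (24, 2, 14, z), (24, 32, 14, z), (3, 35, 24, r), (3, 35, 24, x), (34, 19, 14, z), (37, 13, 39, c), (37, 13, 39, n), (37, 13, 39, v), (37, 13, 39, y), (9, 9, 24, r), (9, 9, 24, x)}
(S ⋈ P) ⋈ Q (natural join on E): {(13, 27, 24, r, 18, 6), (13, 27, 24, r, 35, 22), (13, 27, 24, x, 18, 6), (13, 27, 24, x, 35, 22), (20, 1, 39, c, 15, 34), (20, 1, 39, c, 23, 31), (20, 1, 39, c, 36, 21), (20, 1, 39, n, 15, 34), (20, 1, 39, n, 23, 31), (20, 1, 39, n, 36, 21), (20, 1, 39, v, 15, 34), (20, 1, 39, v, 23, 31), (20, 1, 39, v, 36, 21), (20, 1, 39, y, 15, 34), (20, 1, 39, y, 23, 31), (20, 1, 39, y, 36, 21), (21, 38, 24, r, 18, 6), (21, 38, 24, r, 35, 22), (21, 38, 24, x, 18, 6), (21, 38, 24, x, 35, 22), (22, 8, 39, c, 15, 34), (22, 8, 39, c, 23, 31), (22, 8, 39, c, 36, 21), (22, 8, 39, n, 15, 34), (22, 8, 39, n, 23, 31), (22, 8, 39, n, 36, 21), (22, 8, 39, v, 15, 34), (22, 8, 39, v, 23, 31), (22, 8, 39, v, 36, 21), (22, 8, 39, y, 15, 34), (22, 8, 39, y, 23, 31), (22, 8, 39, y, 36, 21), (3, 35, 24, r, 18, 6), (3, 35, 24, r, 35, 22), (3, 35, 24, x, 18, 6), (3, 35, 24, x, 35, 22), (37, 13, 39, c, 15, 34), (37, 13, 39, c, 23, 31), (37, 13, 39, c, 36, 21), (37, 13, 39, n, 15, 34), (37, 13, 39, n, 23, 31), (37, 13, 39, n, 36, 21), (37, 13, 39, v, 15, 34), (37, 13, 39, v, 23, 31), (37, 13, 39, v, 36, 21), (37, 13, 39, y, 15, 34), (37, 13, 39, y, 23, 31), (37, 13, 39, y, 36, 21), (9, 9, 24, r, 18, 6), (9, 9, 24, r, 35, 22), (9, 9, 24, x, 18, 6), (9, 9, 24, x, 35, 22)}
Filtering on C ≥ B leaves {(13, 27, 24, r, 18, 6), (13, 27, 24, x, 18, 6), (21, 38, 24, r, 18, 6), (21, 38, 24, x, 18, 6), (22, 8, 39, c, 36, 21), (22, 8, 39, n, 36, 21), (22, 8, 39, v, 36, 21), (22, 8, 39, y, 36, 21), (37, 13, 39, c, 15, 34), (37, 13, 39, c, 23, 31), (37, 13, 39, c, 36, 21), (37, 13, 39, n, 15, 34), (37, 13, 39, n, 23, 31), (37, 13, 39, n, 36, 21), (37, 13, 39, v, 15, 34), (37, 13, 39, v, 23, 31), (37, 13, 39, v, 36, 21), (37, 13, 39, y, 15, 34), (37, 13, 39, y, 23, 31), (37, 13, 39, y, 36, 21), (9, 9, 24, r, 18, 6), (9, 9, 24, x, 18, 6)}.
Filtering on B < 28 leaves {(13, 27, 24, r, 18, 6), (13, 27, 24, x, 18, 6), (21, 38, 24, r, 18, 6), (21, 38, 24, x, 18, 6), (22, 8, 39, c, 36, 21), (22, 8, 39, n, 36, 21), (22, 8, 39, v, 36, 21), (22, 8, 39, y, 36, 21), (37, 13, 39, c, 36, 21), (37, 13, 39, n, 36, 21), (37, 13, 39, v, 36, 21), (37, 13, 39, y, 36, 21), (9, 9, 24, r, 18, 6), (9, 9, 24, x, 18, 6)}.
Projecting to C, B (9 duplicate(s) eliminated): {(13, 6), (21, 6), (22, 21), (37, 21), (9, 6)}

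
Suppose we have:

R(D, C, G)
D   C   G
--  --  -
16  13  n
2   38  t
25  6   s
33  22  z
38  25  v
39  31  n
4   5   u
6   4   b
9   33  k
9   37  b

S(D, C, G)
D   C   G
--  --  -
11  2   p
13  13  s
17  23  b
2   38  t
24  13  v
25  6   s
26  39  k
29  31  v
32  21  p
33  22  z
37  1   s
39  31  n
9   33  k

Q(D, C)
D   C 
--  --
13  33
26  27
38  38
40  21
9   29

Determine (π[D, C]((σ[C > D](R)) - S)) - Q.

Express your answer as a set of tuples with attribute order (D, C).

{(4, 5), (9, 37)}

Apply σ_{C > D}; surviving tuples: {(2, 38, t), (4, 5, u), (9, 33, k), (9, 37, b)}
Set difference of the two operands is {(4, 5, u), (9, 37, b)}.
π[D, C]: project onto (D, C) → {(4, 5), (9, 37)}
Set difference of the two operands is {(4, 5), (9, 37)}.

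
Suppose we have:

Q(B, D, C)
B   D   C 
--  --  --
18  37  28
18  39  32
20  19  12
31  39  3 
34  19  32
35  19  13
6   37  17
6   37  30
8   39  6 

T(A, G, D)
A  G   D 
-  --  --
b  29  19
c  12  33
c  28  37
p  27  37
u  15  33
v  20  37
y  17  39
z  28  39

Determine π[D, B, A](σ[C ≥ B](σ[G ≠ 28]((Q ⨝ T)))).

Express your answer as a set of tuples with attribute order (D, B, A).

{(37, 18, p), (37, 18, v), (37, 6, p), (37, 6, v), (39, 18, y)}

Natural join on D: {(18, 37, 28, c, 28), (18, 37, 28, p, 27), (18, 37, 28, v, 20), (18, 39, 32, y, 17), (18, 39, 32, z, 28), (20, 19, 12, b, 29), (31, 39, 3, y, 17), (31, 39, 3, z, 28), (34, 19, 32, b, 29), (35, 19, 13, b, 29), (6, 37, 17, c, 28), (6, 37, 17, p, 27), (6, 37, 17, v, 20), (6, 37, 30, c, 28), (6, 37, 30, p, 27), (6, 37, 30, v, 20), (8, 39, 6, y, 17), (8, 39, 6, z, 28)}
Apply σ_{G ≠ 28}; surviving tuples: {(18, 37, 28, p, 27), (18, 37, 28, v, 20), (18, 39, 32, y, 17), (20, 19, 12, b, 29), (31, 39, 3, y, 17), (34, 19, 32, b, 29), (35, 19, 13, b, 29), (6, 37, 17, p, 27), (6, 37, 17, v, 20), (6, 37, 30, p, 27), (6, 37, 30, v, 20), (8, 39, 6, y, 17)}
Apply σ_{C ≥ B}; surviving tuples: {(18, 37, 28, p, 27), (18, 37, 28, v, 20), (18, 39, 32, y, 17), (6, 37, 17, p, 27), (6, 37, 17, v, 20), (6, 37, 30, p, 27), (6, 37, 30, v, 20)}
Keep only column(s) D, B, A (2 duplicate(s) eliminated): {(37, 18, p), (37, 18, v), (37, 6, p), (37, 6, v), (39, 18, y)}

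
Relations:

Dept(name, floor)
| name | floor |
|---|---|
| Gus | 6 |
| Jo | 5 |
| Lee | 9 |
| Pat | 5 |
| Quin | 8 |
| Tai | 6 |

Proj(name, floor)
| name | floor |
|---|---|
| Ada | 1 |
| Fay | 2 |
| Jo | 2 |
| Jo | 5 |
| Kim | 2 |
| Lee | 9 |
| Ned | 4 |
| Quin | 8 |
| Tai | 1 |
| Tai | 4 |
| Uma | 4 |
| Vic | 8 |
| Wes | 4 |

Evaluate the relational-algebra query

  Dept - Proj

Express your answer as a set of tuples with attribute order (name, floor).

{(Gus, 6), (Pat, 5), (Tai, 6)}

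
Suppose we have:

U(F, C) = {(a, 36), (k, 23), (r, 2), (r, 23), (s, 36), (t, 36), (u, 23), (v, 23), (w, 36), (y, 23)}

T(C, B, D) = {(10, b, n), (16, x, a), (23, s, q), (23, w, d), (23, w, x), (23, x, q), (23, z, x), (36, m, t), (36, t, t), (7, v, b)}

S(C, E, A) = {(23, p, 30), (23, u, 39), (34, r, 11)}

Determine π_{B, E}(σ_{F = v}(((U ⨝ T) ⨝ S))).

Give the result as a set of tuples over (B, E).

U ⋈ T (natural join on C): {(a, 36, m, t), (a, 36, t, t), (k, 23, s, q), (k, 23, w, d), (k, 23, w, x), (k, 23, x, q), (k, 23, z, x), (r, 23, s, q), (r, 23, w, d), (r, 23, w, x), (r, 23, x, q), (r, 23, z, x), (s, 36, m, t), (s, 36, t, t), (t, 36, m, t), (t, 36, t, t), (u, 23, s, q), (u, 23, w, d), (u, 23, w, x), (u, 23, x, q), (u, 23, z, x), (v, 23, s, q), (v, 23, w, d), (v, 23, w, x), (v, 23, x, q), (v, 23, z, x), (w, 36, m, t), (w, 36, t, t), (y, 23, s, q), (y, 23, w, d), (y, 23, w, x), (y, 23, x, q), (y, 23, z, x)}
(U ⨝ T) ⋈ S (natural join on C): {(k, 23, s, q, p, 30), (k, 23, s, q, u, 39), (k, 23, w, d, p, 30), (k, 23, w, d, u, 39), (k, 23, w, x, p, 30), (k, 23, w, x, u, 39), (k, 23, x, q, p, 30), (k, 23, x, q, u, 39), (k, 23, z, x, p, 30), (k, 23, z, x, u, 39), (r, 23, s, q, p, 30), (r, 23, s, q, u, 39), (r, 23, w, d, p, 30), (r, 23, w, d, u, 39), (r, 23, w, x, p, 30), (r, 23, w, x, u, 39), (r, 23, x, q, p, 30), (r, 23, x, q, u, 39), (r, 23, z, x, p, 30), (r, 23, z, x, u, 39), (u, 23, s, q, p, 30), (u, 23, s, q, u, 39), (u, 23, w, d, p, 30), (u, 23, w, d, u, 39), (u, 23, w, x, p, 30), (u, 23, w, x, u, 39), (u, 23, x, q, p, 30), (u, 23, x, q, u, 39), (u, 23, z, x, p, 30), (u, 23, z, x, u, 39), (v, 23, s, q, p, 30), (v, 23, s, q, u, 39), (v, 23, w, d, p, 30), (v, 23, w, d, u, 39), (v, 23, w, x, p, 30), (v, 23, w, x, u, 39), (v, 23, x, q, p, 30), (v, 23, x, q, u, 39), (v, 23, z, x, p, 30), (v, 23, z, x, u, 39), (y, 23, s, q, p, 30), (y, 23, s, q, u, 39), (y, 23, w, d, p, 30), (y, 23, w, d, u, 39), (y, 23, w, x, p, 30), (y, 23, w, x, u, 39), (y, 23, x, q, p, 30), (y, 23, x, q, u, 39), (y, 23, z, x, p, 30), (y, 23, z, x, u, 39)}
σ[F = v]: keep tuples satisfying F = v → {(v, 23, s, q, p, 30), (v, 23, s, q, u, 39), (v, 23, w, d, p, 30), (v, 23, w, d, u, 39), (v, 23, w, x, p, 30), (v, 23, w, x, u, 39), (v, 23, x, q, p, 30), (v, 23, x, q, u, 39), (v, 23, z, x, p, 30), (v, 23, z, x, u, 39)}
Projecting to B, E (2 duplicate(s) eliminated): {(s, p), (s, u), (w, p), (w, u), (x, p), (x, u), (z, p), (z, u)}

{(s, p), (s, u), (w, p), (w, u), (x, p), (x, u), (z, p), (z, u)}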